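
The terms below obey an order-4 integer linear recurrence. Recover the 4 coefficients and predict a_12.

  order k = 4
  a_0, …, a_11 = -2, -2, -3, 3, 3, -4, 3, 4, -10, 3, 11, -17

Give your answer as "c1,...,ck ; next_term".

0,-1,1,-1 ; 2

  a_4 = 0·3 + -1·-3 + 1·-2 + -1·-2 = 3
  a_5 = 0·3 + -1·3 + 1·-3 + -1·-2 = -4
  a_6 = 0·-4 + -1·3 + 1·3 + -1·-3 = 3
  a_7 = 0·3 + -1·-4 + 1·3 + -1·3 = 4
  a_8 = 0·4 + -1·3 + 1·-4 + -1·3 = -10
  a_9 = 0·-10 + -1·4 + 1·3 + -1·-4 = 3
  a_10 = 0·3 + -1·-10 + 1·4 + -1·3 = 11
  a_11 = 0·11 + -1·3 + 1·-10 + -1·4 = -17
  a_12 = 0·-17 + -1·11 + 1·3 + -1·-10 = 2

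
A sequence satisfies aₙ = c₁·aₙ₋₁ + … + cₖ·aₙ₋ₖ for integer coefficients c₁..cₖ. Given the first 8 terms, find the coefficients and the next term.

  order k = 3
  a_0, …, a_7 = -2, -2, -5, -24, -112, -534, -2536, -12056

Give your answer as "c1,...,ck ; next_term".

  a_3 = 4·-5 + 4·-2 + -2·-2 = -24
  a_4 = 4·-24 + 4·-5 + -2·-2 = -112
  a_5 = 4·-112 + 4·-24 + -2·-5 = -534
  a_6 = 4·-534 + 4·-112 + -2·-24 = -2536
  a_7 = 4·-2536 + 4·-534 + -2·-112 = -12056
  a_8 = 4·-12056 + 4·-2536 + -2·-534 = -57300

4,4,-2 ; -57300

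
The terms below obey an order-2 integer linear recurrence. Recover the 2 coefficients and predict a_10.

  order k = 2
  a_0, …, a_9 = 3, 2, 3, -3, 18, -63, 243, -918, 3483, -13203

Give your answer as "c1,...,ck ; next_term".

-3,3 ; 50058

  a_2 = -3·2 + 3·3 = 3
  a_3 = -3·3 + 3·2 = -3
  a_4 = -3·-3 + 3·3 = 18
  a_5 = -3·18 + 3·-3 = -63
  a_6 = -3·-63 + 3·18 = 243
  a_7 = -3·243 + 3·-63 = -918
  a_8 = -3·-918 + 3·243 = 3483
  a_9 = -3·3483 + 3·-918 = -13203
  a_10 = -3·-13203 + 3·3483 = 50058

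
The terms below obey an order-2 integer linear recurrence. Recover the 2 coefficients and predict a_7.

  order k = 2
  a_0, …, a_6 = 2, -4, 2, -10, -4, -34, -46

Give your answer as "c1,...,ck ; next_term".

1,3 ; -148

  a_2 = 1·-4 + 3·2 = 2
  a_3 = 1·2 + 3·-4 = -10
  a_4 = 1·-10 + 3·2 = -4
  a_5 = 1·-4 + 3·-10 = -34
  a_6 = 1·-34 + 3·-4 = -46
  a_7 = 1·-46 + 3·-34 = -148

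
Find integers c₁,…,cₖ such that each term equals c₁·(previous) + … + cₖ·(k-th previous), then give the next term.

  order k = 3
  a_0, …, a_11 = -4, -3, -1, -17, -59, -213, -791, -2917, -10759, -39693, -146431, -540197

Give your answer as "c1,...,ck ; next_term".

3,2,2 ; -1992839

  a_3 = 3·-1 + 2·-3 + 2·-4 = -17
  a_4 = 3·-17 + 2·-1 + 2·-3 = -59
  a_5 = 3·-59 + 2·-17 + 2·-1 = -213
  a_6 = 3·-213 + 2·-59 + 2·-17 = -791
  a_7 = 3·-791 + 2·-213 + 2·-59 = -2917
  a_8 = 3·-2917 + 2·-791 + 2·-213 = -10759
  a_9 = 3·-10759 + 2·-2917 + 2·-791 = -39693
  a_10 = 3·-39693 + 2·-10759 + 2·-2917 = -146431
  a_11 = 3·-146431 + 2·-39693 + 2·-10759 = -540197
  a_12 = 3·-540197 + 2·-146431 + 2·-39693 = -1992839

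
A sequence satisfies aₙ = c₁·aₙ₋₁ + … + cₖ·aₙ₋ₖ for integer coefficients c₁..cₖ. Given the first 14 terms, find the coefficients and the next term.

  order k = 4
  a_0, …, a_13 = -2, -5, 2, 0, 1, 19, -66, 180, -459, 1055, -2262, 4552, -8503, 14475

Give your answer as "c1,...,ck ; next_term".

-3,-1,1,-4 ; -21322

  a_4 = -3·0 + -1·2 + 1·-5 + -4·-2 = 1
  a_5 = -3·1 + -1·0 + 1·2 + -4·-5 = 19
  a_6 = -3·19 + -1·1 + 1·0 + -4·2 = -66
  a_7 = -3·-66 + -1·19 + 1·1 + -4·0 = 180
  a_8 = -3·180 + -1·-66 + 1·19 + -4·1 = -459
  a_9 = -3·-459 + -1·180 + 1·-66 + -4·19 = 1055
  a_10 = -3·1055 + -1·-459 + 1·180 + -4·-66 = -2262
  a_11 = -3·-2262 + -1·1055 + 1·-459 + -4·180 = 4552
  a_12 = -3·4552 + -1·-2262 + 1·1055 + -4·-459 = -8503
  a_13 = -3·-8503 + -1·4552 + 1·-2262 + -4·1055 = 14475
  a_14 = -3·14475 + -1·-8503 + 1·4552 + -4·-2262 = -21322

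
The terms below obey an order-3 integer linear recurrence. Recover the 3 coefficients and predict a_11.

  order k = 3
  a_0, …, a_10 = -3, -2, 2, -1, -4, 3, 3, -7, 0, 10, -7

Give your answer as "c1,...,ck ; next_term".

  a_3 = 0·2 + -1·-2 + 1·-3 = -1
  a_4 = 0·-1 + -1·2 + 1·-2 = -4
  a_5 = 0·-4 + -1·-1 + 1·2 = 3
  a_6 = 0·3 + -1·-4 + 1·-1 = 3
  a_7 = 0·3 + -1·3 + 1·-4 = -7
  a_8 = 0·-7 + -1·3 + 1·3 = 0
  a_9 = 0·0 + -1·-7 + 1·3 = 10
  a_10 = 0·10 + -1·0 + 1·-7 = -7
  a_11 = 0·-7 + -1·10 + 1·0 = -10

0,-1,1 ; -10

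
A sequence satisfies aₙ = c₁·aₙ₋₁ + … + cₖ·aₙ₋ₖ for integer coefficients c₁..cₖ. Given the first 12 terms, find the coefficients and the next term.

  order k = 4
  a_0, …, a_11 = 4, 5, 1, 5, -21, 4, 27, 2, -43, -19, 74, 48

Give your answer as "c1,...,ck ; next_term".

  a_4 = -1·5 + -2·1 + -2·5 + -1·4 = -21
  a_5 = -1·-21 + -2·5 + -2·1 + -1·5 = 4
  a_6 = -1·4 + -2·-21 + -2·5 + -1·1 = 27
  a_7 = -1·27 + -2·4 + -2·-21 + -1·5 = 2
  a_8 = -1·2 + -2·27 + -2·4 + -1·-21 = -43
  a_9 = -1·-43 + -2·2 + -2·27 + -1·4 = -19
  a_10 = -1·-19 + -2·-43 + -2·2 + -1·27 = 74
  a_11 = -1·74 + -2·-19 + -2·-43 + -1·2 = 48
  a_12 = -1·48 + -2·74 + -2·-19 + -1·-43 = -115

-1,-2,-2,-1 ; -115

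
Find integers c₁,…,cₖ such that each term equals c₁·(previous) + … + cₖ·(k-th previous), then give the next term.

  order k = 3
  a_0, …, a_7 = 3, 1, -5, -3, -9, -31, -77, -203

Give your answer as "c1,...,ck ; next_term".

2,1,2 ; -545

  a_3 = 2·-5 + 1·1 + 2·3 = -3
  a_4 = 2·-3 + 1·-5 + 2·1 = -9
  a_5 = 2·-9 + 1·-3 + 2·-5 = -31
  a_6 = 2·-31 + 1·-9 + 2·-3 = -77
  a_7 = 2·-77 + 1·-31 + 2·-9 = -203
  a_8 = 2·-203 + 1·-77 + 2·-31 = -545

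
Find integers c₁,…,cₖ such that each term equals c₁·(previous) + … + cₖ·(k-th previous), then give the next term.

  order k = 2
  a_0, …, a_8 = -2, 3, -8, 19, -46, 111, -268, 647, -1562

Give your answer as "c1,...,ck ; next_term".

-2,1 ; 3771

  a_2 = -2·3 + 1·-2 = -8
  a_3 = -2·-8 + 1·3 = 19
  a_4 = -2·19 + 1·-8 = -46
  a_5 = -2·-46 + 1·19 = 111
  a_6 = -2·111 + 1·-46 = -268
  a_7 = -2·-268 + 1·111 = 647
  a_8 = -2·647 + 1·-268 = -1562
  a_9 = -2·-1562 + 1·647 = 3771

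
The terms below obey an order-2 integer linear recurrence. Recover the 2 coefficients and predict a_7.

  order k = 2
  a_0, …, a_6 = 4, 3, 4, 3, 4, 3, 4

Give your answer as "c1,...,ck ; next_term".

  a_2 = 0·3 + 1·4 = 4
  a_3 = 0·4 + 1·3 = 3
  a_4 = 0·3 + 1·4 = 4
  a_5 = 0·4 + 1·3 = 3
  a_6 = 0·3 + 1·4 = 4
  a_7 = 0·4 + 1·3 = 3

0,1 ; 3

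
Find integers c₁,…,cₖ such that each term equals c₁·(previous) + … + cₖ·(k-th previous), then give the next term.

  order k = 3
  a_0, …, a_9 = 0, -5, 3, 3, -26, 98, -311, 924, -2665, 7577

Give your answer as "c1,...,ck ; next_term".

  a_3 = -4·3 + -3·-5 + 1·0 = 3
  a_4 = -4·3 + -3·3 + 1·-5 = -26
  a_5 = -4·-26 + -3·3 + 1·3 = 98
  a_6 = -4·98 + -3·-26 + 1·3 = -311
  a_7 = -4·-311 + -3·98 + 1·-26 = 924
  a_8 = -4·924 + -3·-311 + 1·98 = -2665
  a_9 = -4·-2665 + -3·924 + 1·-311 = 7577
  a_10 = -4·7577 + -3·-2665 + 1·924 = -21389

-4,-3,1 ; -21389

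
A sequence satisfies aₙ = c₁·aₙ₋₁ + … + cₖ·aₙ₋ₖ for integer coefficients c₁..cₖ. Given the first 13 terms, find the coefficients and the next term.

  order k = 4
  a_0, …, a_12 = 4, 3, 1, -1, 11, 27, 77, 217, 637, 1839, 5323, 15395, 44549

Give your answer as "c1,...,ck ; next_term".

2,2,1,2 ; 128889

  a_4 = 2·-1 + 2·1 + 1·3 + 2·4 = 11
  a_5 = 2·11 + 2·-1 + 1·1 + 2·3 = 27
  a_6 = 2·27 + 2·11 + 1·-1 + 2·1 = 77
  a_7 = 2·77 + 2·27 + 1·11 + 2·-1 = 217
  a_8 = 2·217 + 2·77 + 1·27 + 2·11 = 637
  a_9 = 2·637 + 2·217 + 1·77 + 2·27 = 1839
  a_10 = 2·1839 + 2·637 + 1·217 + 2·77 = 5323
  a_11 = 2·5323 + 2·1839 + 1·637 + 2·217 = 15395
  a_12 = 2·15395 + 2·5323 + 1·1839 + 2·637 = 44549
  a_13 = 2·44549 + 2·15395 + 1·5323 + 2·1839 = 128889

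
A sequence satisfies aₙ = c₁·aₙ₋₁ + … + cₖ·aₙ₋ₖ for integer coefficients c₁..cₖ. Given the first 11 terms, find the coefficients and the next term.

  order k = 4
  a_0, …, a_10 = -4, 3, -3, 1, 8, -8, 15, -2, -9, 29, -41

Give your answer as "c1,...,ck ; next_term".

  a_4 = 0·1 + 1·-3 + 1·3 + -2·-4 = 8
  a_5 = 0·8 + 1·1 + 1·-3 + -2·3 = -8
  a_6 = 0·-8 + 1·8 + 1·1 + -2·-3 = 15
  a_7 = 0·15 + 1·-8 + 1·8 + -2·1 = -2
  a_8 = 0·-2 + 1·15 + 1·-8 + -2·8 = -9
  a_9 = 0·-9 + 1·-2 + 1·15 + -2·-8 = 29
  a_10 = 0·29 + 1·-9 + 1·-2 + -2·15 = -41
  a_11 = 0·-41 + 1·29 + 1·-9 + -2·-2 = 24

0,1,1,-2 ; 24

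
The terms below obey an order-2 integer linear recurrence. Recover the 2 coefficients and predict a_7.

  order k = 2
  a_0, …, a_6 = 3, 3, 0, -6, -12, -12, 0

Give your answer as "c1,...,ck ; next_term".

2,-2 ; 24

  a_2 = 2·3 + -2·3 = 0
  a_3 = 2·0 + -2·3 = -6
  a_4 = 2·-6 + -2·0 = -12
  a_5 = 2·-12 + -2·-6 = -12
  a_6 = 2·-12 + -2·-12 = 0
  a_7 = 2·0 + -2·-12 = 24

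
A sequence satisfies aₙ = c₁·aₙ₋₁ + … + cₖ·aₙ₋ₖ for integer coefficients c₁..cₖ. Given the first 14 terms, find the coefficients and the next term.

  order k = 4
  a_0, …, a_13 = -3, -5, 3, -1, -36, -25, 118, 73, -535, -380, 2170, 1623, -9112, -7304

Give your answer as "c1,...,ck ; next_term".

1,-4,4,1 ; 37806

  a_4 = 1·-1 + -4·3 + 4·-5 + 1·-3 = -36
  a_5 = 1·-36 + -4·-1 + 4·3 + 1·-5 = -25
  a_6 = 1·-25 + -4·-36 + 4·-1 + 1·3 = 118
  a_7 = 1·118 + -4·-25 + 4·-36 + 1·-1 = 73
  a_8 = 1·73 + -4·118 + 4·-25 + 1·-36 = -535
  a_9 = 1·-535 + -4·73 + 4·118 + 1·-25 = -380
  a_10 = 1·-380 + -4·-535 + 4·73 + 1·118 = 2170
  a_11 = 1·2170 + -4·-380 + 4·-535 + 1·73 = 1623
  a_12 = 1·1623 + -4·2170 + 4·-380 + 1·-535 = -9112
  a_13 = 1·-9112 + -4·1623 + 4·2170 + 1·-380 = -7304
  a_14 = 1·-7304 + -4·-9112 + 4·1623 + 1·2170 = 37806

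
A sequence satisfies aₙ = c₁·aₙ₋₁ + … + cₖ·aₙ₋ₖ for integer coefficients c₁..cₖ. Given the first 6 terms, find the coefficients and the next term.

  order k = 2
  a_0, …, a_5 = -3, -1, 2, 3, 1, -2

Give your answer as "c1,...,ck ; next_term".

  a_2 = 1·-1 + -1·-3 = 2
  a_3 = 1·2 + -1·-1 = 3
  a_4 = 1·3 + -1·2 = 1
  a_5 = 1·1 + -1·3 = -2
  a_6 = 1·-2 + -1·1 = -3

1,-1 ; -3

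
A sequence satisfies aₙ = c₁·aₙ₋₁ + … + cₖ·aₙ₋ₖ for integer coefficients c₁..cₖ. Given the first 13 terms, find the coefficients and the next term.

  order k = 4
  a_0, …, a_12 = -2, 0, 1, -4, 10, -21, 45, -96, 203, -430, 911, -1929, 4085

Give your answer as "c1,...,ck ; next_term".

-2,0,-1,-1 ; -8651

  a_4 = -2·-4 + 0·1 + -1·0 + -1·-2 = 10
  a_5 = -2·10 + 0·-4 + -1·1 + -1·0 = -21
  a_6 = -2·-21 + 0·10 + -1·-4 + -1·1 = 45
  a_7 = -2·45 + 0·-21 + -1·10 + -1·-4 = -96
  a_8 = -2·-96 + 0·45 + -1·-21 + -1·10 = 203
  a_9 = -2·203 + 0·-96 + -1·45 + -1·-21 = -430
  a_10 = -2·-430 + 0·203 + -1·-96 + -1·45 = 911
  a_11 = -2·911 + 0·-430 + -1·203 + -1·-96 = -1929
  a_12 = -2·-1929 + 0·911 + -1·-430 + -1·203 = 4085
  a_13 = -2·4085 + 0·-1929 + -1·911 + -1·-430 = -8651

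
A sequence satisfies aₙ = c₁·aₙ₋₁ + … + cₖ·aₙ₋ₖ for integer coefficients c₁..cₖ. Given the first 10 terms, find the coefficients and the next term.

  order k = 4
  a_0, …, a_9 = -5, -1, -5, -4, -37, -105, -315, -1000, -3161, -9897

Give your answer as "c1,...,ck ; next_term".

2,2,4,3 ; -31061

  a_4 = 2·-4 + 2·-5 + 4·-1 + 3·-5 = -37
  a_5 = 2·-37 + 2·-4 + 4·-5 + 3·-1 = -105
  a_6 = 2·-105 + 2·-37 + 4·-4 + 3·-5 = -315
  a_7 = 2·-315 + 2·-105 + 4·-37 + 3·-4 = -1000
  a_8 = 2·-1000 + 2·-315 + 4·-105 + 3·-37 = -3161
  a_9 = 2·-3161 + 2·-1000 + 4·-315 + 3·-105 = -9897
  a_10 = 2·-9897 + 2·-3161 + 4·-1000 + 3·-315 = -31061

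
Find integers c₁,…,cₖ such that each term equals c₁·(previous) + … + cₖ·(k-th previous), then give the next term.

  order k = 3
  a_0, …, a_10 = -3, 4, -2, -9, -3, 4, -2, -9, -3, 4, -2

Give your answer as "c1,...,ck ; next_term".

  a_3 = 1·-2 + -1·4 + 1·-3 = -9
  a_4 = 1·-9 + -1·-2 + 1·4 = -3
  a_5 = 1·-3 + -1·-9 + 1·-2 = 4
  a_6 = 1·4 + -1·-3 + 1·-9 = -2
  a_7 = 1·-2 + -1·4 + 1·-3 = -9
  a_8 = 1·-9 + -1·-2 + 1·4 = -3
  a_9 = 1·-3 + -1·-9 + 1·-2 = 4
  a_10 = 1·4 + -1·-3 + 1·-9 = -2
  a_11 = 1·-2 + -1·4 + 1·-3 = -9

1,-1,1 ; -9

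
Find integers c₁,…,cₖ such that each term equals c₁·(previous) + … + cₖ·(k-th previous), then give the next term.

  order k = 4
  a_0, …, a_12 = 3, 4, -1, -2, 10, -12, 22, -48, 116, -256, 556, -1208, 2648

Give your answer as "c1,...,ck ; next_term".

  a_4 = -2·-2 + 0·-1 + 0·4 + 2·3 = 10
  a_5 = -2·10 + 0·-2 + 0·-1 + 2·4 = -12
  a_6 = -2·-12 + 0·10 + 0·-2 + 2·-1 = 22
  a_7 = -2·22 + 0·-12 + 0·10 + 2·-2 = -48
  a_8 = -2·-48 + 0·22 + 0·-12 + 2·10 = 116
  a_9 = -2·116 + 0·-48 + 0·22 + 2·-12 = -256
  a_10 = -2·-256 + 0·116 + 0·-48 + 2·22 = 556
  a_11 = -2·556 + 0·-256 + 0·116 + 2·-48 = -1208
  a_12 = -2·-1208 + 0·556 + 0·-256 + 2·116 = 2648
  a_13 = -2·2648 + 0·-1208 + 0·556 + 2·-256 = -5808

-2,0,0,2 ; -5808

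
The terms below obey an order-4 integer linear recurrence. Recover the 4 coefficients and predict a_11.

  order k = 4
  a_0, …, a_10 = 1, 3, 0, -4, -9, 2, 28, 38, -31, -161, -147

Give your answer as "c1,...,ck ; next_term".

  a_4 = 1·-4 + -2·0 + -2·3 + 1·1 = -9
  a_5 = 1·-9 + -2·-4 + -2·0 + 1·3 = 2
  a_6 = 1·2 + -2·-9 + -2·-4 + 1·0 = 28
  a_7 = 1·28 + -2·2 + -2·-9 + 1·-4 = 38
  a_8 = 1·38 + -2·28 + -2·2 + 1·-9 = -31
  a_9 = 1·-31 + -2·38 + -2·28 + 1·2 = -161
  a_10 = 1·-161 + -2·-31 + -2·38 + 1·28 = -147
  a_11 = 1·-147 + -2·-161 + -2·-31 + 1·38 = 275

1,-2,-2,1 ; 275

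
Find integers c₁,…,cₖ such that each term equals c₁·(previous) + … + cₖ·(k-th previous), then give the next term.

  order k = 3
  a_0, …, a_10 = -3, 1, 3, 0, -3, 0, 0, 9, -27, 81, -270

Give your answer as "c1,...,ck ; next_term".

-3,0,-3 ; 891

  a_3 = -3·3 + 0·1 + -3·-3 = 0
  a_4 = -3·0 + 0·3 + -3·1 = -3
  a_5 = -3·-3 + 0·0 + -3·3 = 0
  a_6 = -3·0 + 0·-3 + -3·0 = 0
  a_7 = -3·0 + 0·0 + -3·-3 = 9
  a_8 = -3·9 + 0·0 + -3·0 = -27
  a_9 = -3·-27 + 0·9 + -3·0 = 81
  a_10 = -3·81 + 0·-27 + -3·9 = -270
  a_11 = -3·-270 + 0·81 + -3·-27 = 891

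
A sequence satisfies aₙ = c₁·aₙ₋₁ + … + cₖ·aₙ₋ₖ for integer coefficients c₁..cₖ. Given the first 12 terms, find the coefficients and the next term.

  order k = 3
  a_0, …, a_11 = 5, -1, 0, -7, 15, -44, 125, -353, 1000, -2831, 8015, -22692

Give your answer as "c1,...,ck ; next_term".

-2,2,-1 ; 64245

  a_3 = -2·0 + 2·-1 + -1·5 = -7
  a_4 = -2·-7 + 2·0 + -1·-1 = 15
  a_5 = -2·15 + 2·-7 + -1·0 = -44
  a_6 = -2·-44 + 2·15 + -1·-7 = 125
  a_7 = -2·125 + 2·-44 + -1·15 = -353
  a_8 = -2·-353 + 2·125 + -1·-44 = 1000
  a_9 = -2·1000 + 2·-353 + -1·125 = -2831
  a_10 = -2·-2831 + 2·1000 + -1·-353 = 8015
  a_11 = -2·8015 + 2·-2831 + -1·1000 = -22692
  a_12 = -2·-22692 + 2·8015 + -1·-2831 = 64245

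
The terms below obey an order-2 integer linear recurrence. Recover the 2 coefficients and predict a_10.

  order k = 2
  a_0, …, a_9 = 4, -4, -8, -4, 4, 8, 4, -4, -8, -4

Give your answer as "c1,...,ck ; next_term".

  a_2 = 1·-4 + -1·4 = -8
  a_3 = 1·-8 + -1·-4 = -4
  a_4 = 1·-4 + -1·-8 = 4
  a_5 = 1·4 + -1·-4 = 8
  a_6 = 1·8 + -1·4 = 4
  a_7 = 1·4 + -1·8 = -4
  a_8 = 1·-4 + -1·4 = -8
  a_9 = 1·-8 + -1·-4 = -4
  a_10 = 1·-4 + -1·-8 = 4

1,-1 ; 4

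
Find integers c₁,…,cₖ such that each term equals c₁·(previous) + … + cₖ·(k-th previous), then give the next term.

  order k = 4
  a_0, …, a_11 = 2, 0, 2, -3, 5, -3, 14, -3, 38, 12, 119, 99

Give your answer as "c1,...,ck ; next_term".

1,2,-1,2 ; 401

  a_4 = 1·-3 + 2·2 + -1·0 + 2·2 = 5
  a_5 = 1·5 + 2·-3 + -1·2 + 2·0 = -3
  a_6 = 1·-3 + 2·5 + -1·-3 + 2·2 = 14
  a_7 = 1·14 + 2·-3 + -1·5 + 2·-3 = -3
  a_8 = 1·-3 + 2·14 + -1·-3 + 2·5 = 38
  a_9 = 1·38 + 2·-3 + -1·14 + 2·-3 = 12
  a_10 = 1·12 + 2·38 + -1·-3 + 2·14 = 119
  a_11 = 1·119 + 2·12 + -1·38 + 2·-3 = 99
  a_12 = 1·99 + 2·119 + -1·12 + 2·38 = 401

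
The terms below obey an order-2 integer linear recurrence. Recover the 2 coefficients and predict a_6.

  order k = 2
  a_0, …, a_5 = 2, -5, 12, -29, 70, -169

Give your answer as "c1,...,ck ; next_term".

-2,1 ; 408

  a_2 = -2·-5 + 1·2 = 12
  a_3 = -2·12 + 1·-5 = -29
  a_4 = -2·-29 + 1·12 = 70
  a_5 = -2·70 + 1·-29 = -169
  a_6 = -2·-169 + 1·70 = 408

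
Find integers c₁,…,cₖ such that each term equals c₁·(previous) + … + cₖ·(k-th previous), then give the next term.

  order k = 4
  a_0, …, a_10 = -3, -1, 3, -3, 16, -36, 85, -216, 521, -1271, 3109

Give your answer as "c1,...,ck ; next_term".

  a_4 = -2·-3 + 1·3 + -1·-1 + -2·-3 = 16
  a_5 = -2·16 + 1·-3 + -1·3 + -2·-1 = -36
  a_6 = -2·-36 + 1·16 + -1·-3 + -2·3 = 85
  a_7 = -2·85 + 1·-36 + -1·16 + -2·-3 = -216
  a_8 = -2·-216 + 1·85 + -1·-36 + -2·16 = 521
  a_9 = -2·521 + 1·-216 + -1·85 + -2·-36 = -1271
  a_10 = -2·-1271 + 1·521 + -1·-216 + -2·85 = 3109
  a_11 = -2·3109 + 1·-1271 + -1·521 + -2·-216 = -7578

-2,1,-1,-2 ; -7578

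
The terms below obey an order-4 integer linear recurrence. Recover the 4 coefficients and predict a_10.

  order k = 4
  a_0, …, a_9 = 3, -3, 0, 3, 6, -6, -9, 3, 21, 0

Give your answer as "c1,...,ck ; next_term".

0,-1,-1,1 ; -33

  a_4 = 0·3 + -1·0 + -1·-3 + 1·3 = 6
  a_5 = 0·6 + -1·3 + -1·0 + 1·-3 = -6
  a_6 = 0·-6 + -1·6 + -1·3 + 1·0 = -9
  a_7 = 0·-9 + -1·-6 + -1·6 + 1·3 = 3
  a_8 = 0·3 + -1·-9 + -1·-6 + 1·6 = 21
  a_9 = 0·21 + -1·3 + -1·-9 + 1·-6 = 0
  a_10 = 0·0 + -1·21 + -1·3 + 1·-9 = -33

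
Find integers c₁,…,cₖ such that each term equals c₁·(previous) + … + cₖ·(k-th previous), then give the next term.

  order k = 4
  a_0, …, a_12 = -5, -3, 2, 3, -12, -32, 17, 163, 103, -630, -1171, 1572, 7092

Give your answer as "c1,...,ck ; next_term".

  a_4 = 1·3 + -4·2 + -1·-3 + 2·-5 = -12
  a_5 = 1·-12 + -4·3 + -1·2 + 2·-3 = -32
  a_6 = 1·-32 + -4·-12 + -1·3 + 2·2 = 17
  a_7 = 1·17 + -4·-32 + -1·-12 + 2·3 = 163
  a_8 = 1·163 + -4·17 + -1·-32 + 2·-12 = 103
  a_9 = 1·103 + -4·163 + -1·17 + 2·-32 = -630
  a_10 = 1·-630 + -4·103 + -1·163 + 2·17 = -1171
  a_11 = 1·-1171 + -4·-630 + -1·103 + 2·163 = 1572
  a_12 = 1·1572 + -4·-1171 + -1·-630 + 2·103 = 7092
  a_13 = 1·7092 + -4·1572 + -1·-1171 + 2·-630 = 715

1,-4,-1,2 ; 715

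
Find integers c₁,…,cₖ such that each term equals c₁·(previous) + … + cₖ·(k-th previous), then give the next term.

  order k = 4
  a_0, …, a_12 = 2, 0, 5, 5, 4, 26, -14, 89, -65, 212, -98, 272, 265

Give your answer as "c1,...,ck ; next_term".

-1,3,3,-3 ; -379

  a_4 = -1·5 + 3·5 + 3·0 + -3·2 = 4
  a_5 = -1·4 + 3·5 + 3·5 + -3·0 = 26
  a_6 = -1·26 + 3·4 + 3·5 + -3·5 = -14
  a_7 = -1·-14 + 3·26 + 3·4 + -3·5 = 89
  a_8 = -1·89 + 3·-14 + 3·26 + -3·4 = -65
  a_9 = -1·-65 + 3·89 + 3·-14 + -3·26 = 212
  a_10 = -1·212 + 3·-65 + 3·89 + -3·-14 = -98
  a_11 = -1·-98 + 3·212 + 3·-65 + -3·89 = 272
  a_12 = -1·272 + 3·-98 + 3·212 + -3·-65 = 265
  a_13 = -1·265 + 3·272 + 3·-98 + -3·212 = -379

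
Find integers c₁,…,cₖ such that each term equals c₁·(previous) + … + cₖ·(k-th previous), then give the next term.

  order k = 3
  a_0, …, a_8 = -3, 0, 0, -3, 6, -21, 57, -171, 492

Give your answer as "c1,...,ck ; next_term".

-2,3,1 ; -1440

  a_3 = -2·0 + 3·0 + 1·-3 = -3
  a_4 = -2·-3 + 3·0 + 1·0 = 6
  a_5 = -2·6 + 3·-3 + 1·0 = -21
  a_6 = -2·-21 + 3·6 + 1·-3 = 57
  a_7 = -2·57 + 3·-21 + 1·6 = -171
  a_8 = -2·-171 + 3·57 + 1·-21 = 492
  a_9 = -2·492 + 3·-171 + 1·57 = -1440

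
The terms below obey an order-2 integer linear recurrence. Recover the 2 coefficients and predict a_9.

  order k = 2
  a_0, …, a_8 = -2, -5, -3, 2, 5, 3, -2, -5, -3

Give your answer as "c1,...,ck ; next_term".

  a_2 = 1·-5 + -1·-2 = -3
  a_3 = 1·-3 + -1·-5 = 2
  a_4 = 1·2 + -1·-3 = 5
  a_5 = 1·5 + -1·2 = 3
  a_6 = 1·3 + -1·5 = -2
  a_7 = 1·-2 + -1·3 = -5
  a_8 = 1·-5 + -1·-2 = -3
  a_9 = 1·-3 + -1·-5 = 2

1,-1 ; 2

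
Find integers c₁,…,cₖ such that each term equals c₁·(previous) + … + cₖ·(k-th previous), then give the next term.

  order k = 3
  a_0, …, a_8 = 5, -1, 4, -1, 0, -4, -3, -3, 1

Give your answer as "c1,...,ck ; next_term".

1,0,-1 ; 4

  a_3 = 1·4 + 0·-1 + -1·5 = -1
  a_4 = 1·-1 + 0·4 + -1·-1 = 0
  a_5 = 1·0 + 0·-1 + -1·4 = -4
  a_6 = 1·-4 + 0·0 + -1·-1 = -3
  a_7 = 1·-3 + 0·-4 + -1·0 = -3
  a_8 = 1·-3 + 0·-3 + -1·-4 = 1
  a_9 = 1·1 + 0·-3 + -1·-3 = 4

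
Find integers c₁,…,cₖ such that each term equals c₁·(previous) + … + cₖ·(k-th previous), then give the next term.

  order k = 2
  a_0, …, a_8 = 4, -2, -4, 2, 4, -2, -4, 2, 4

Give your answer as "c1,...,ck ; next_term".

  a_2 = 0·-2 + -1·4 = -4
  a_3 = 0·-4 + -1·-2 = 2
  a_4 = 0·2 + -1·-4 = 4
  a_5 = 0·4 + -1·2 = -2
  a_6 = 0·-2 + -1·4 = -4
  a_7 = 0·-4 + -1·-2 = 2
  a_8 = 0·2 + -1·-4 = 4
  a_9 = 0·4 + -1·2 = -2

0,-1 ; -2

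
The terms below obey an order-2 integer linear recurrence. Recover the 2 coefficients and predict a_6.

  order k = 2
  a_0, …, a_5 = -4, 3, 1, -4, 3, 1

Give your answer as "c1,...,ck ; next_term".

-1,-1 ; -4

  a_2 = -1·3 + -1·-4 = 1
  a_3 = -1·1 + -1·3 = -4
  a_4 = -1·-4 + -1·1 = 3
  a_5 = -1·3 + -1·-4 = 1
  a_6 = -1·1 + -1·3 = -4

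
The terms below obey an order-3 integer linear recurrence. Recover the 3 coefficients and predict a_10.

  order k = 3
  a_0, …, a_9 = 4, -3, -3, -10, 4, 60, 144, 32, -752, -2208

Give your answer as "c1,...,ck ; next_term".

2,-4,-4 ; -1536

  a_3 = 2·-3 + -4·-3 + -4·4 = -10
  a_4 = 2·-10 + -4·-3 + -4·-3 = 4
  a_5 = 2·4 + -4·-10 + -4·-3 = 60
  a_6 = 2·60 + -4·4 + -4·-10 = 144
  a_7 = 2·144 + -4·60 + -4·4 = 32
  a_8 = 2·32 + -4·144 + -4·60 = -752
  a_9 = 2·-752 + -4·32 + -4·144 = -2208
  a_10 = 2·-2208 + -4·-752 + -4·32 = -1536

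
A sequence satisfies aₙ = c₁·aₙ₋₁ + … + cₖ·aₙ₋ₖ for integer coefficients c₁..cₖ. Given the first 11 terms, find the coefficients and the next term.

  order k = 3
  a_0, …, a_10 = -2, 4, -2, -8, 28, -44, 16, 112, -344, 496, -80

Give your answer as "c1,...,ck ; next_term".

-2,-2,2 ; -1520

  a_3 = -2·-2 + -2·4 + 2·-2 = -8
  a_4 = -2·-8 + -2·-2 + 2·4 = 28
  a_5 = -2·28 + -2·-8 + 2·-2 = -44
  a_6 = -2·-44 + -2·28 + 2·-8 = 16
  a_7 = -2·16 + -2·-44 + 2·28 = 112
  a_8 = -2·112 + -2·16 + 2·-44 = -344
  a_9 = -2·-344 + -2·112 + 2·16 = 496
  a_10 = -2·496 + -2·-344 + 2·112 = -80
  a_11 = -2·-80 + -2·496 + 2·-344 = -1520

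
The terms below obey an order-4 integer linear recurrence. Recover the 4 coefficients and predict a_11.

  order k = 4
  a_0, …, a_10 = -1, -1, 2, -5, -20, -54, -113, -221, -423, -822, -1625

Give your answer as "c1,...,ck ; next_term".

  a_4 = 3·-5 + -2·2 + -1·-1 + 2·-1 = -20
  a_5 = 3·-20 + -2·-5 + -1·2 + 2·-1 = -54
  a_6 = 3·-54 + -2·-20 + -1·-5 + 2·2 = -113
  a_7 = 3·-113 + -2·-54 + -1·-20 + 2·-5 = -221
  a_8 = 3·-221 + -2·-113 + -1·-54 + 2·-20 = -423
  a_9 = 3·-423 + -2·-221 + -1·-113 + 2·-54 = -822
  a_10 = 3·-822 + -2·-423 + -1·-221 + 2·-113 = -1625
  a_11 = 3·-1625 + -2·-822 + -1·-423 + 2·-221 = -3250

3,-2,-1,2 ; -3250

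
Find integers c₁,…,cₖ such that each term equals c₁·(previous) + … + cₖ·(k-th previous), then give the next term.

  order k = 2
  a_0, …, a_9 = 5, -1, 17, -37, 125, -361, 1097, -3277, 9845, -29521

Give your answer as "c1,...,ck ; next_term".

-2,3 ; 88577

  a_2 = -2·-1 + 3·5 = 17
  a_3 = -2·17 + 3·-1 = -37
  a_4 = -2·-37 + 3·17 = 125
  a_5 = -2·125 + 3·-37 = -361
  a_6 = -2·-361 + 3·125 = 1097
  a_7 = -2·1097 + 3·-361 = -3277
  a_8 = -2·-3277 + 3·1097 = 9845
  a_9 = -2·9845 + 3·-3277 = -29521
  a_10 = -2·-29521 + 3·9845 = 88577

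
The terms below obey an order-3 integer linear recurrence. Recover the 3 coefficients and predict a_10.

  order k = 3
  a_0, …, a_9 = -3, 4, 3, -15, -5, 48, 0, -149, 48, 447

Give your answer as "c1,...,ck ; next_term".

  a_3 = 0·3 + -3·4 + 1·-3 = -15
  a_4 = 0·-15 + -3·3 + 1·4 = -5
  a_5 = 0·-5 + -3·-15 + 1·3 = 48
  a_6 = 0·48 + -3·-5 + 1·-15 = 0
  a_7 = 0·0 + -3·48 + 1·-5 = -149
  a_8 = 0·-149 + -3·0 + 1·48 = 48
  a_9 = 0·48 + -3·-149 + 1·0 = 447
  a_10 = 0·447 + -3·48 + 1·-149 = -293

0,-3,1 ; -293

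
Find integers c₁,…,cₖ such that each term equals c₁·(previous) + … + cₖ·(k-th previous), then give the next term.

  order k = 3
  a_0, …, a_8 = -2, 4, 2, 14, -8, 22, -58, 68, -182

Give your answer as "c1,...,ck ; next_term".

  a_3 = 0·2 + 2·4 + -3·-2 = 14
  a_4 = 0·14 + 2·2 + -3·4 = -8
  a_5 = 0·-8 + 2·14 + -3·2 = 22
  a_6 = 0·22 + 2·-8 + -3·14 = -58
  a_7 = 0·-58 + 2·22 + -3·-8 = 68
  a_8 = 0·68 + 2·-58 + -3·22 = -182
  a_9 = 0·-182 + 2·68 + -3·-58 = 310

0,2,-3 ; 310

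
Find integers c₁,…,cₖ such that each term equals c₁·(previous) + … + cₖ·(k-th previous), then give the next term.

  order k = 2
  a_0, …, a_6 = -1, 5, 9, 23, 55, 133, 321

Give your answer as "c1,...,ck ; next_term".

  a_2 = 2·5 + 1·-1 = 9
  a_3 = 2·9 + 1·5 = 23
  a_4 = 2·23 + 1·9 = 55
  a_5 = 2·55 + 1·23 = 133
  a_6 = 2·133 + 1·55 = 321
  a_7 = 2·321 + 1·133 = 775

2,1 ; 775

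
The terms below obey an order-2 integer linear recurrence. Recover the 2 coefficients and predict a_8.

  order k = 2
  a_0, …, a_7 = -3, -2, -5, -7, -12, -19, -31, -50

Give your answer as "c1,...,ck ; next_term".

1,1 ; -81

  a_2 = 1·-2 + 1·-3 = -5
  a_3 = 1·-5 + 1·-2 = -7
  a_4 = 1·-7 + 1·-5 = -12
  a_5 = 1·-12 + 1·-7 = -19
  a_6 = 1·-19 + 1·-12 = -31
  a_7 = 1·-31 + 1·-19 = -50
  a_8 = 1·-50 + 1·-31 = -81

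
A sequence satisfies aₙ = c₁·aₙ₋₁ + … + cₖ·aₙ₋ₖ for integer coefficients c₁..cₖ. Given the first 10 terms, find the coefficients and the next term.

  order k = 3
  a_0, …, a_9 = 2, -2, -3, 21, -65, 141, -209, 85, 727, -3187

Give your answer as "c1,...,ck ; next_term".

  a_3 = -3·-3 + -2·-2 + 4·2 = 21
  a_4 = -3·21 + -2·-3 + 4·-2 = -65
  a_5 = -3·-65 + -2·21 + 4·-3 = 141
  a_6 = -3·141 + -2·-65 + 4·21 = -209
  a_7 = -3·-209 + -2·141 + 4·-65 = 85
  a_8 = -3·85 + -2·-209 + 4·141 = 727
  a_9 = -3·727 + -2·85 + 4·-209 = -3187
  a_10 = -3·-3187 + -2·727 + 4·85 = 8447

-3,-2,4 ; 8447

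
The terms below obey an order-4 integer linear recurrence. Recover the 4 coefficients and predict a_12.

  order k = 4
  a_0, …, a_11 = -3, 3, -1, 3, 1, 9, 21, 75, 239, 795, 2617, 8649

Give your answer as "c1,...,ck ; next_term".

3,2,-3,-1 ; 28557

  a_4 = 3·3 + 2·-1 + -3·3 + -1·-3 = 1
  a_5 = 3·1 + 2·3 + -3·-1 + -1·3 = 9
  a_6 = 3·9 + 2·1 + -3·3 + -1·-1 = 21
  a_7 = 3·21 + 2·9 + -3·1 + -1·3 = 75
  a_8 = 3·75 + 2·21 + -3·9 + -1·1 = 239
  a_9 = 3·239 + 2·75 + -3·21 + -1·9 = 795
  a_10 = 3·795 + 2·239 + -3·75 + -1·21 = 2617
  a_11 = 3·2617 + 2·795 + -3·239 + -1·75 = 8649
  a_12 = 3·8649 + 2·2617 + -3·795 + -1·239 = 28557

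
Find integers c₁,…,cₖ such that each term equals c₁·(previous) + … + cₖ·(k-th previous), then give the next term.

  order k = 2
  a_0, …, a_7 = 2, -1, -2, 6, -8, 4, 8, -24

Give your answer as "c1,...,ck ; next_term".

  a_2 = -2·-1 + -2·2 = -2
  a_3 = -2·-2 + -2·-1 = 6
  a_4 = -2·6 + -2·-2 = -8
  a_5 = -2·-8 + -2·6 = 4
  a_6 = -2·4 + -2·-8 = 8
  a_7 = -2·8 + -2·4 = -24
  a_8 = -2·-24 + -2·8 = 32

-2,-2 ; 32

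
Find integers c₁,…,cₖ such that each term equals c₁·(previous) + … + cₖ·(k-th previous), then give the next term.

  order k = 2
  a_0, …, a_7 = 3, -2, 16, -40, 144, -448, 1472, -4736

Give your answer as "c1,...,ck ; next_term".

  a_2 = -2·-2 + 4·3 = 16
  a_3 = -2·16 + 4·-2 = -40
  a_4 = -2·-40 + 4·16 = 144
  a_5 = -2·144 + 4·-40 = -448
  a_6 = -2·-448 + 4·144 = 1472
  a_7 = -2·1472 + 4·-448 = -4736
  a_8 = -2·-4736 + 4·1472 = 15360

-2,4 ; 15360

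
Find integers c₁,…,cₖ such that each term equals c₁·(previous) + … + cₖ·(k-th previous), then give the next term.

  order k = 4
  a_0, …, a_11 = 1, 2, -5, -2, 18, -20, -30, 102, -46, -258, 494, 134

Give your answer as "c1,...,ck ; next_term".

-1,-2,2,2 ; -1730

  a_4 = -1·-2 + -2·-5 + 2·2 + 2·1 = 18
  a_5 = -1·18 + -2·-2 + 2·-5 + 2·2 = -20
  a_6 = -1·-20 + -2·18 + 2·-2 + 2·-5 = -30
  a_7 = -1·-30 + -2·-20 + 2·18 + 2·-2 = 102
  a_8 = -1·102 + -2·-30 + 2·-20 + 2·18 = -46
  a_9 = -1·-46 + -2·102 + 2·-30 + 2·-20 = -258
  a_10 = -1·-258 + -2·-46 + 2·102 + 2·-30 = 494
  a_11 = -1·494 + -2·-258 + 2·-46 + 2·102 = 134
  a_12 = -1·134 + -2·494 + 2·-258 + 2·-46 = -1730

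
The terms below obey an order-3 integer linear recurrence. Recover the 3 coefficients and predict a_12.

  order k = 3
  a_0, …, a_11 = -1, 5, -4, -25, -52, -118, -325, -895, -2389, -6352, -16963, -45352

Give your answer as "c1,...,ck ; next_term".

  a_3 = 3·-4 + -2·5 + 3·-1 = -25
  a_4 = 3·-25 + -2·-4 + 3·5 = -52
  a_5 = 3·-52 + -2·-25 + 3·-4 = -118
  a_6 = 3·-118 + -2·-52 + 3·-25 = -325
  a_7 = 3·-325 + -2·-118 + 3·-52 = -895
  a_8 = 3·-895 + -2·-325 + 3·-118 = -2389
  a_9 = 3·-2389 + -2·-895 + 3·-325 = -6352
  a_10 = 3·-6352 + -2·-2389 + 3·-895 = -16963
  a_11 = 3·-16963 + -2·-6352 + 3·-2389 = -45352
  a_12 = 3·-45352 + -2·-16963 + 3·-6352 = -121186

3,-2,3 ; -121186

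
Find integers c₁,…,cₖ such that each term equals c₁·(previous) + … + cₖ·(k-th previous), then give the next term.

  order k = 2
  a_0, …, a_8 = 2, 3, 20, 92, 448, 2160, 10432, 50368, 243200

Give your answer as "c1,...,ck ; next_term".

4,4 ; 1174272

  a_2 = 4·3 + 4·2 = 20
  a_3 = 4·20 + 4·3 = 92
  a_4 = 4·92 + 4·20 = 448
  a_5 = 4·448 + 4·92 = 2160
  a_6 = 4·2160 + 4·448 = 10432
  a_7 = 4·10432 + 4·2160 = 50368
  a_8 = 4·50368 + 4·10432 = 243200
  a_9 = 4·243200 + 4·50368 = 1174272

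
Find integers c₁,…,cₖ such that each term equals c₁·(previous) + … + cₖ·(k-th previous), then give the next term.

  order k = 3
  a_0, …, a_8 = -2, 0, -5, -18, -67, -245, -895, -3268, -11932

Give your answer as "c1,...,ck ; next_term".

4,-1,-1 ; -43565

  a_3 = 4·-5 + -1·0 + -1·-2 = -18
  a_4 = 4·-18 + -1·-5 + -1·0 = -67
  a_5 = 4·-67 + -1·-18 + -1·-5 = -245
  a_6 = 4·-245 + -1·-67 + -1·-18 = -895
  a_7 = 4·-895 + -1·-245 + -1·-67 = -3268
  a_8 = 4·-3268 + -1·-895 + -1·-245 = -11932
  a_9 = 4·-11932 + -1·-3268 + -1·-895 = -43565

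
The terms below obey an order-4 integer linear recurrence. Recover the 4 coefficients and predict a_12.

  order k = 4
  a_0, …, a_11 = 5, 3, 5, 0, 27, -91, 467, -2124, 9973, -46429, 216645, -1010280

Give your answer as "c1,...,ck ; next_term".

  a_4 = -4·0 + 4·5 + 4·3 + -1·5 = 27
  a_5 = -4·27 + 4·0 + 4·5 + -1·3 = -91
  a_6 = -4·-91 + 4·27 + 4·0 + -1·5 = 467
  a_7 = -4·467 + 4·-91 + 4·27 + -1·0 = -2124
  a_8 = -4·-2124 + 4·467 + 4·-91 + -1·27 = 9973
  a_9 = -4·9973 + 4·-2124 + 4·467 + -1·-91 = -46429
  a_10 = -4·-46429 + 4·9973 + 4·-2124 + -1·467 = 216645
  a_11 = -4·216645 + 4·-46429 + 4·9973 + -1·-2124 = -1010280
  a_12 = -4·-1010280 + 4·216645 + 4·-46429 + -1·9973 = 4712011

-4,4,4,-1 ; 4712011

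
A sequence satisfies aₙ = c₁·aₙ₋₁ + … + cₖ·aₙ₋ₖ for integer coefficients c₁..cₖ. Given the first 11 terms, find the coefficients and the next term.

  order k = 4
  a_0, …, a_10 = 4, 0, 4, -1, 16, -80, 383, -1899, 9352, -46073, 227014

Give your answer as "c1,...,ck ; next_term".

-4,4,-3,-1 ; -1118505

  a_4 = -4·-1 + 4·4 + -3·0 + -1·4 = 16
  a_5 = -4·16 + 4·-1 + -3·4 + -1·0 = -80
  a_6 = -4·-80 + 4·16 + -3·-1 + -1·4 = 383
  a_7 = -4·383 + 4·-80 + -3·16 + -1·-1 = -1899
  a_8 = -4·-1899 + 4·383 + -3·-80 + -1·16 = 9352
  a_9 = -4·9352 + 4·-1899 + -3·383 + -1·-80 = -46073
  a_10 = -4·-46073 + 4·9352 + -3·-1899 + -1·383 = 227014
  a_11 = -4·227014 + 4·-46073 + -3·9352 + -1·-1899 = -1118505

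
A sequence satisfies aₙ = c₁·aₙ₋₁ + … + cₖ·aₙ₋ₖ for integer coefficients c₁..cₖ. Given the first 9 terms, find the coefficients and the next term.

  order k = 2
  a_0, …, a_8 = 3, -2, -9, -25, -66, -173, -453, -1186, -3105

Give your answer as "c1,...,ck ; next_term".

3,-1 ; -8129

  a_2 = 3·-2 + -1·3 = -9
  a_3 = 3·-9 + -1·-2 = -25
  a_4 = 3·-25 + -1·-9 = -66
  a_5 = 3·-66 + -1·-25 = -173
  a_6 = 3·-173 + -1·-66 = -453
  a_7 = 3·-453 + -1·-173 = -1186
  a_8 = 3·-1186 + -1·-453 = -3105
  a_9 = 3·-3105 + -1·-1186 = -8129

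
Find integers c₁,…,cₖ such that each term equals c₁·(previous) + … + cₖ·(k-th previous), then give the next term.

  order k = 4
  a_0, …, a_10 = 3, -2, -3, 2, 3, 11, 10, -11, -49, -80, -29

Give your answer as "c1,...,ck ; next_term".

  a_4 = 1·2 + -1·-3 + -2·-2 + -2·3 = 3
  a_5 = 1·3 + -1·2 + -2·-3 + -2·-2 = 11
  a_6 = 1·11 + -1·3 + -2·2 + -2·-3 = 10
  a_7 = 1·10 + -1·11 + -2·3 + -2·2 = -11
  a_8 = 1·-11 + -1·10 + -2·11 + -2·3 = -49
  a_9 = 1·-49 + -1·-11 + -2·10 + -2·11 = -80
  a_10 = 1·-80 + -1·-49 + -2·-11 + -2·10 = -29
  a_11 = 1·-29 + -1·-80 + -2·-49 + -2·-11 = 171

1,-1,-2,-2 ; 171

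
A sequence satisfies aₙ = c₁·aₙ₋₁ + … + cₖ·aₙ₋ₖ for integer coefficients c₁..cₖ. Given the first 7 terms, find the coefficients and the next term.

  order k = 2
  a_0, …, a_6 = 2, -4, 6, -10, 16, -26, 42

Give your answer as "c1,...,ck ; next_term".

-1,1 ; -68

  a_2 = -1·-4 + 1·2 = 6
  a_3 = -1·6 + 1·-4 = -10
  a_4 = -1·-10 + 1·6 = 16
  a_5 = -1·16 + 1·-10 = -26
  a_6 = -1·-26 + 1·16 = 42
  a_7 = -1·42 + 1·-26 = -68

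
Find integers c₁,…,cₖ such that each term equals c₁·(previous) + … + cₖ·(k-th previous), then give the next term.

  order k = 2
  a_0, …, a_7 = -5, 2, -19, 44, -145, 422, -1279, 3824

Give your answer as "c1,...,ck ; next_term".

-2,3 ; -11485

  a_2 = -2·2 + 3·-5 = -19
  a_3 = -2·-19 + 3·2 = 44
  a_4 = -2·44 + 3·-19 = -145
  a_5 = -2·-145 + 3·44 = 422
  a_6 = -2·422 + 3·-145 = -1279
  a_7 = -2·-1279 + 3·422 = 3824
  a_8 = -2·3824 + 3·-1279 = -11485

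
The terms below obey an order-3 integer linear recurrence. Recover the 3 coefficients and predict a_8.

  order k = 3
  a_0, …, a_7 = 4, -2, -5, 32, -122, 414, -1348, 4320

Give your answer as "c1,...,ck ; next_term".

  a_3 = -4·-5 + -2·-2 + 2·4 = 32
  a_4 = -4·32 + -2·-5 + 2·-2 = -122
  a_5 = -4·-122 + -2·32 + 2·-5 = 414
  a_6 = -4·414 + -2·-122 + 2·32 = -1348
  a_7 = -4·-1348 + -2·414 + 2·-122 = 4320
  a_8 = -4·4320 + -2·-1348 + 2·414 = -13756

-4,-2,2 ; -13756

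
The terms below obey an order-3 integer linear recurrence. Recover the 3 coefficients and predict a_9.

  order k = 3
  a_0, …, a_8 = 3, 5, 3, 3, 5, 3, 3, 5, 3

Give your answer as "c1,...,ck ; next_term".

0,0,1 ; 3

  a_3 = 0·3 + 0·5 + 1·3 = 3
  a_4 = 0·3 + 0·3 + 1·5 = 5
  a_5 = 0·5 + 0·3 + 1·3 = 3
  a_6 = 0·3 + 0·5 + 1·3 = 3
  a_7 = 0·3 + 0·3 + 1·5 = 5
  a_8 = 0·5 + 0·3 + 1·3 = 3
  a_9 = 0·3 + 0·5 + 1·3 = 3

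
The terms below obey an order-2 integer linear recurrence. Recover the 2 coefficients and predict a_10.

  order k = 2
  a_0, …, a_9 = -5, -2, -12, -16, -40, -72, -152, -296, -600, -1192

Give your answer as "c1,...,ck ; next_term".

  a_2 = 1·-2 + 2·-5 = -12
  a_3 = 1·-12 + 2·-2 = -16
  a_4 = 1·-16 + 2·-12 = -40
  a_5 = 1·-40 + 2·-16 = -72
  a_6 = 1·-72 + 2·-40 = -152
  a_7 = 1·-152 + 2·-72 = -296
  a_8 = 1·-296 + 2·-152 = -600
  a_9 = 1·-600 + 2·-296 = -1192
  a_10 = 1·-1192 + 2·-600 = -2392

1,2 ; -2392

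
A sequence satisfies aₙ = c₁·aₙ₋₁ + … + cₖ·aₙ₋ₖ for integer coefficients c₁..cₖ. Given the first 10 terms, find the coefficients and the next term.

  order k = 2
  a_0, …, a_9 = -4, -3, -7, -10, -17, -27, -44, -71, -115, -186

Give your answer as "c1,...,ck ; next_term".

1,1 ; -301

  a_2 = 1·-3 + 1·-4 = -7
  a_3 = 1·-7 + 1·-3 = -10
  a_4 = 1·-10 + 1·-7 = -17
  a_5 = 1·-17 + 1·-10 = -27
  a_6 = 1·-27 + 1·-17 = -44
  a_7 = 1·-44 + 1·-27 = -71
  a_8 = 1·-71 + 1·-44 = -115
  a_9 = 1·-115 + 1·-71 = -186
  a_10 = 1·-186 + 1·-115 = -301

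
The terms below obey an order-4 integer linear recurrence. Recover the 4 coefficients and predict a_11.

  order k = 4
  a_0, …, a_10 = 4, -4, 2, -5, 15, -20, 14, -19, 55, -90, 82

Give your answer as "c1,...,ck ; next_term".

-1,-1,-1,2 ; -85

  a_4 = -1·-5 + -1·2 + -1·-4 + 2·4 = 15
  a_5 = -1·15 + -1·-5 + -1·2 + 2·-4 = -20
  a_6 = -1·-20 + -1·15 + -1·-5 + 2·2 = 14
  a_7 = -1·14 + -1·-20 + -1·15 + 2·-5 = -19
  a_8 = -1·-19 + -1·14 + -1·-20 + 2·15 = 55
  a_9 = -1·55 + -1·-19 + -1·14 + 2·-20 = -90
  a_10 = -1·-90 + -1·55 + -1·-19 + 2·14 = 82
  a_11 = -1·82 + -1·-90 + -1·55 + 2·-19 = -85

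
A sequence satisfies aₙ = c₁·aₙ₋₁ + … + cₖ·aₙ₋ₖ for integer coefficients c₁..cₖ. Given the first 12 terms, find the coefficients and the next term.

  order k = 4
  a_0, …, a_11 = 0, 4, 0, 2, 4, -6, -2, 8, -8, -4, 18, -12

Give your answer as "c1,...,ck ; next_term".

  a_4 = 0·2 + -1·0 + 1·4 + -1·0 = 4
  a_5 = 0·4 + -1·2 + 1·0 + -1·4 = -6
  a_6 = 0·-6 + -1·4 + 1·2 + -1·0 = -2
  a_7 = 0·-2 + -1·-6 + 1·4 + -1·2 = 8
  a_8 = 0·8 + -1·-2 + 1·-6 + -1·4 = -8
  a_9 = 0·-8 + -1·8 + 1·-2 + -1·-6 = -4
  a_10 = 0·-4 + -1·-8 + 1·8 + -1·-2 = 18
  a_11 = 0·18 + -1·-4 + 1·-8 + -1·8 = -12
  a_12 = 0·-12 + -1·18 + 1·-4 + -1·-8 = -14

0,-1,1,-1 ; -14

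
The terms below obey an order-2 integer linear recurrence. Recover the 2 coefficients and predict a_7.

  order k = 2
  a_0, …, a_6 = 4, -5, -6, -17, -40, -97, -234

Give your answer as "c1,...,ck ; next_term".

2,1 ; -565

  a_2 = 2·-5 + 1·4 = -6
  a_3 = 2·-6 + 1·-5 = -17
  a_4 = 2·-17 + 1·-6 = -40
  a_5 = 2·-40 + 1·-17 = -97
  a_6 = 2·-97 + 1·-40 = -234
  a_7 = 2·-234 + 1·-97 = -565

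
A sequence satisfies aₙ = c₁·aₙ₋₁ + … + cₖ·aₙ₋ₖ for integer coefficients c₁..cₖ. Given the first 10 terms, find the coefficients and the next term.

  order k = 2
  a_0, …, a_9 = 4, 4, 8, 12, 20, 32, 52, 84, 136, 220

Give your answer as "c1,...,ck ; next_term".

1,1 ; 356

  a_2 = 1·4 + 1·4 = 8
  a_3 = 1·8 + 1·4 = 12
  a_4 = 1·12 + 1·8 = 20
  a_5 = 1·20 + 1·12 = 32
  a_6 = 1·32 + 1·20 = 52
  a_7 = 1·52 + 1·32 = 84
  a_8 = 1·84 + 1·52 = 136
  a_9 = 1·136 + 1·84 = 220
  a_10 = 1·220 + 1·136 = 356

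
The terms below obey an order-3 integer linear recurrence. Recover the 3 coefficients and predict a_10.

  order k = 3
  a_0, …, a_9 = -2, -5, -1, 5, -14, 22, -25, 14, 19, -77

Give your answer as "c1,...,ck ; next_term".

  a_3 = -2·-1 + -1·-5 + 1·-2 = 5
  a_4 = -2·5 + -1·-1 + 1·-5 = -14
  a_5 = -2·-14 + -1·5 + 1·-1 = 22
  a_6 = -2·22 + -1·-14 + 1·5 = -25
  a_7 = -2·-25 + -1·22 + 1·-14 = 14
  a_8 = -2·14 + -1·-25 + 1·22 = 19
  a_9 = -2·19 + -1·14 + 1·-25 = -77
  a_10 = -2·-77 + -1·19 + 1·14 = 149

-2,-1,1 ; 149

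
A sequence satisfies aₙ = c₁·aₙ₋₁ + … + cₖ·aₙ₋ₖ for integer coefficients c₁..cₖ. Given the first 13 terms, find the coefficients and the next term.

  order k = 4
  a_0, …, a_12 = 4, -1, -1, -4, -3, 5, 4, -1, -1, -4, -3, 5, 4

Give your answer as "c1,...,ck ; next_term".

  a_4 = 0·-4 + -1·-1 + 0·-1 + -1·4 = -3
  a_5 = 0·-3 + -1·-4 + 0·-1 + -1·-1 = 5
  a_6 = 0·5 + -1·-3 + 0·-4 + -1·-1 = 4
  a_7 = 0·4 + -1·5 + 0·-3 + -1·-4 = -1
  a_8 = 0·-1 + -1·4 + 0·5 + -1·-3 = -1
  a_9 = 0·-1 + -1·-1 + 0·4 + -1·5 = -4
  a_10 = 0·-4 + -1·-1 + 0·-1 + -1·4 = -3
  a_11 = 0·-3 + -1·-4 + 0·-1 + -1·-1 = 5
  a_12 = 0·5 + -1·-3 + 0·-4 + -1·-1 = 4
  a_13 = 0·4 + -1·5 + 0·-3 + -1·-4 = -1

0,-1,0,-1 ; -1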